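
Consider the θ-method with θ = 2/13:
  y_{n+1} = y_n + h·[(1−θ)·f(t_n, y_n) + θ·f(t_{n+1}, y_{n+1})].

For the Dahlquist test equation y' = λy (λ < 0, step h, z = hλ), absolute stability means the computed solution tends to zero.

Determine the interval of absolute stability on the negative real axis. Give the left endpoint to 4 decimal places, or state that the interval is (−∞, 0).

On y'=λy, z=hλ:
  y_{n+1} = y_n + z·[11/13·y_n + 2/13·y_{n+1}] ⇒ (1 − 2/13z)y_{n+1} = (1 + 11/13z)y_n
  so R(z) = (1 + 11/13z)/(1 − 2/13z).

Need |R(x)|<1, x<0.
x=-0.93: |R|=0.1864
R=−1: 1+11/13x = −1+2/13x ⇒ -9/13x=2 ⇒ x=2/(-9/13)=-2.8889
Confirm numerically:
  x=-2.311: |R|=0.70486 <1
  x=-2.229: |R|=0.65981 <1
  x=-1.684: |R|=0.33749 <1
  x=-1.490: |R|=0.21214 <1
  x=-3.379: |R|=1.22325 >1
  x=-2.979: |R|=1.04278 >1
Stable set (-2.8889, 0).

(-2.8889, 0).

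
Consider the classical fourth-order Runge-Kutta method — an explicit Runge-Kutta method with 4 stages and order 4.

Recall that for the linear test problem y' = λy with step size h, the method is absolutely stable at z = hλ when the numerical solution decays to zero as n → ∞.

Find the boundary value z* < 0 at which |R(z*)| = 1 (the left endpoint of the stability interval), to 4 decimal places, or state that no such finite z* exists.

On y'=λy, z=hλ:
  order 4, 4-stage ⇒ R(z)=1+z+z^2/2+z^3/6+z^4/24
  (e.g. R(-0.92)=0.40327, |R|=0.40327)

Find x<0 with |R(x)|<1.
x=-0.92: |R|=0.4033
|R(-3.01)|=1.3951 |R(-1.9)|=0.3048 |R(-1.2)|=0.3184
Bisect:
  x_lo=-3.5802 |R|=3.0259  x_hi=-0.1294 |R|=0.8786
  mid=-1.85477 |R|=0.29498 →hi
  mid=-2.71746 |R|=0.90246 →hi
  mid=-3.14881 |R|=1.70143 →lo
  mid=-2.93314 |R|=1.24677 →lo
  mid=-2.82530 |R|=1.06202 →lo
  mid=-2.77138 |R|=0.97923 →hi
  mid=-2.79834 |R|=1.01985 →lo
  mid=-2.78486 |R|=0.99935 →hi
  mid=-2.79160 |R|=1.00955 →lo
  mid=-2.78823 |R|=1.00444 →lo
  ...
  [-2.78550,-2.78528] ⇒ x*=-2.7853
Interval (-2.7853, 0).

left endpoint -2.7853.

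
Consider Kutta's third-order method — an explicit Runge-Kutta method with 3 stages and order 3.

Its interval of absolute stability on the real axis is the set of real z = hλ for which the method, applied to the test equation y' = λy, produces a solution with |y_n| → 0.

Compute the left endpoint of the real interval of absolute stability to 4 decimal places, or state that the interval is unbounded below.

left endpoint -2.5127.

On y'=λy, z=hλ:
  order 3, 3-stage ⇒ R(z)=1+z+z^2/2+z^3/6
  (e.g. R(-1.02)=0.32333, |R|=0.32333)

Solve |R(x)|<1 on ℝ⁻.
x=-1.02: |R|=0.3233
|R(-2.65)|=1.2404 |R(-2.3)|=0.6828 |R(-1.66)|=0.0446
Bisect:
  x_lo=-2.8365 |R|=1.6173  x_hi=-0.0534 |R|=0.9480
  mid=-1.44495 |R|=0.09618 →hi
  mid=-2.14074 |R|=0.48444 →hi
  mid=-2.48864 |R|=0.96080 →hi
  mid=-2.66259 |R|=1.26391 →lo
  mid=-2.57561 |R|=1.10640 →lo
  mid=-2.53213 |R|=1.03215 →lo
  mid=-2.51038 |R|=0.99612 →hi
  ...
  [-2.51276,-2.51259] ⇒ x*=-2.5127
Interval (-2.5127, 0).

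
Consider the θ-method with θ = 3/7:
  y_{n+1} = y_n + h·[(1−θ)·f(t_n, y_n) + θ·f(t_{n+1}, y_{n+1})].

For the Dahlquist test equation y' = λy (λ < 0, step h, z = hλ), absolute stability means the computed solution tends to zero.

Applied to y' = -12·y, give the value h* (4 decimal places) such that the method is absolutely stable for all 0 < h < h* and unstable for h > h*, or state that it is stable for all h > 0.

(-14.0000,0); λ=-12 ⇒ h* = (14)/12 = 1.1667.

On y'=λy, z=hλ:
  y_{n+1} = y_n + z·[4/7·y_n + 3/7·y_{n+1}] ⇒ (1 − 3/7z)y_{n+1} = (1 + 4/7z)y_n
  ⇒ R(z) = (1 + 4/7z)/(1 − 3/7z).

Boundary: |R(x)|=1, x<0.
x=-1.51: |R|=0.0833
R=−1: 1+4/7x = −1+3/7x ⇒ -1/7x=2 ⇒ x=2/(-1/7)=-14.0000
Confirm numerically:
  x=-11.437: |R|=0.93796 <1
  x=-6.915: |R|=0.74464 <1
  x=-6.279: |R|=0.70116 <1
  x=-5.604: |R|=0.64740 <1
  x=-14.287: |R|=1.00576 >1
  x=-14.194: |R|=1.00391 >1
  x=-14.106: |R|=1.00215 >1
Stable set (-14.0000, 0).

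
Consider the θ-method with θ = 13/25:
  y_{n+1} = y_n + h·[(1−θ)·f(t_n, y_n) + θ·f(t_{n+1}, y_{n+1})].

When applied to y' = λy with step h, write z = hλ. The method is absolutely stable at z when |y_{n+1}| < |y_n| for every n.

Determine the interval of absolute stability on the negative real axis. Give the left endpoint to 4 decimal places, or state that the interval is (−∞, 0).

Set f=λy, z=hλ:
  y_{n+1} = y_n + z·[12/25·y_n + 13/25·y_{n+1}] ⇒ (1 − 13/25z)y_{n+1} = (1 + 12/25z)y_n
  so R(z) = (1 + 12/25z)/(1 − 13/25z).

Solve |R(x)|<1 on ℝ⁻.
x=-1.27: |R|=0.2351
x=-2: |R|=0.0196
x=-10: |R|=0.6129
x=-100: |R|=0.8868
θ=13/25≥1/2 ⇒ |1+12/25x|<|1−13/25x| ∀x<0 ⇒ unbounded interval.

interval (−∞, 0).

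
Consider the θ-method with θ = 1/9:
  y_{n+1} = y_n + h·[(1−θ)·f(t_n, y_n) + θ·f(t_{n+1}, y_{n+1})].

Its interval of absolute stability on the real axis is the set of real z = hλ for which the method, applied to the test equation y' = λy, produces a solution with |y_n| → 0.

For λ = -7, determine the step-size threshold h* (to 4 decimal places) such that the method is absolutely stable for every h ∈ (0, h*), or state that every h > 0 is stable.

Set f=λy, z=hλ:
  y_{n+1} = y_n + z·[8/9·y_n + 1/9·y_{n+1}] ⇒ (1 − 1/9z)y_{n+1} = (1 + 8/9z)y_n
  R(z) = (1 + 8/9z)/(1 − 1/9z).

Solve |R(x)|<1 on ℝ⁻.
x=-1.35: |R|=0.1739
R=−1: 1+8/9x = −1+1/9x ⇒ -7/9x=2 ⇒ x=2/(-7/9)=-2.5714
Confirm numerically:
  x=-2.423: |R|=0.90904 <1
  x=-1.773: |R|=0.48120 <1
  x=-1.378: |R|=0.19503 <1
  x=-1.122: |R|=0.00237 <1
  x=-3.019: |R|=1.26067 >1
  x=-2.653: |R|=1.04900 >1
So |R|<1 on (-2.5714, 0).

(-2.5714,0); λ=-7 ⇒ h* = (18/7)/7 = 0.3673.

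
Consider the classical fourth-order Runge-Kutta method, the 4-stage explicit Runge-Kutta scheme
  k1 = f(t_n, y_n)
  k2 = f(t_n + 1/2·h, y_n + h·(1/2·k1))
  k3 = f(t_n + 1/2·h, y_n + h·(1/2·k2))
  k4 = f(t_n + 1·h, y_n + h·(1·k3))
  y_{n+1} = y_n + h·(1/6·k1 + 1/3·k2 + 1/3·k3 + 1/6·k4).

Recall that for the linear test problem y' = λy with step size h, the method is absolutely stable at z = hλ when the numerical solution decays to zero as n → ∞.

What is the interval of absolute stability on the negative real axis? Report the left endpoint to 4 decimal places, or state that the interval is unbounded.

(-2.7853, 0).

Set f=λy, z=hλ:
  order 4, 4-stage ⇒ R(z)=1+z+z^2/2+z^3/6+z^4/24
  (e.g. R(-0.37)=0.69079, |R|=0.69079)

Boundary: |R(x)|=1, x<0.
x=-0.37: |R|=0.6908
|R(-2.12)|=0.3808 |R(-1.21)|=0.3161 |R(-0.69)|=0.5027
Bisect:
  x_lo=-3.6841 |R|=3.4440  x_hi=-0.1478 |R|=0.8626
  mid=-1.91592 |R|=0.30875 →hi
  mid=-2.80000 |R|=1.02240 →lo
  mid=-2.35796 |R|=0.52505 →hi
  mid=-2.57898 |R|=0.73097 →hi
  mid=-2.68949 |R|=0.86491 →hi
  mid=-2.74475 |R|=0.94057 →hi
  mid=-2.77237 |R|=0.98070 →hi
  mid=-2.78619 |R|=1.00135 →lo
  mid=-2.77928 |R|=0.99097 →hi
  mid=-2.78273 |R|=0.99615 →hi
  ...
  [-2.78532,-2.78511] ⇒ x*=-2.7853
Interval (-2.7853, 0).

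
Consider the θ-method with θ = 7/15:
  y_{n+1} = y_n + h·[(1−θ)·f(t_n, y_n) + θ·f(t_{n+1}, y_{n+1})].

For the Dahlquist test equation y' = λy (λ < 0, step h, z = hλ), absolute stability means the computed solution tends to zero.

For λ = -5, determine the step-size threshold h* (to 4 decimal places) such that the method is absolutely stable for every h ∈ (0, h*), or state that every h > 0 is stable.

(-30.0000,0); λ=-5 ⇒ h* = (30)/5 = 6.0000.

With y'=λy (z=hλ):
  y_{n+1} = y_n + z·[8/15·y_n + 7/15·y_{n+1}] ⇒ (1 − 7/15z)y_{n+1} = (1 + 8/15z)y_n
  R(z) = (1 + 8/15z)/(1 − 7/15z).

Solve |R(x)|<1 on ℝ⁻.
x=-0.65: |R|=0.5013
R=−1: 1+8/15x = −1+7/15x ⇒ -1/15x=2 ⇒ x=2/(-1/15)=-30.0000
Confirm numerically:
  x=-25.500: |R|=0.97674 <1
  x=-23.333: |R|=0.96261 <1
  x=-22.629: |R|=0.95749 <1
  x=-19.197: |R|=0.92768 <1
  x=-30.424: |R|=1.00186 >1
  x=-30.354: |R|=1.00156 >1
So |R|<1 on (-30.0000, 0).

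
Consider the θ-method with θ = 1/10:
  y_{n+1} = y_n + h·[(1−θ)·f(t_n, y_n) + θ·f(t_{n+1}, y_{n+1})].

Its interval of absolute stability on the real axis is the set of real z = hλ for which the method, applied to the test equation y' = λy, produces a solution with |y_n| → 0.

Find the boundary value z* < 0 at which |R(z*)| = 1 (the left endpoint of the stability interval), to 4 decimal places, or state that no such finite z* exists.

z* = -2.5000.

With y'=λy (z=hλ):
  y_{n+1} = y_n + z·[9/10·y_n + 1/10·y_{n+1}] ⇒ (1 − 1/10z)y_{n+1} = (1 + 9/10z)y_n
  Hence R(z) = (1 + 9/10z)/(1 − 1/10z).

Solve |R(x)|<1 on ℝ⁻.
x=-1.4: |R|=0.2281
R=−1: 1+9/10x = −1+1/10x ⇒ -4/5x=2 ⇒ x=2/(-4/5)=-2.5000
Confirm numerically:
  x=-2.284: |R|=0.85933 <1
  x=-2.272: |R|=0.85137 <1
  x=-2.043: |R|=0.69642 <1
  x=-1.329: |R|=0.17310 <1
  x=-3.030: |R|=1.32540 >1
  x=-2.901: |R|=1.24866 >1
Interval (-2.5000, 0).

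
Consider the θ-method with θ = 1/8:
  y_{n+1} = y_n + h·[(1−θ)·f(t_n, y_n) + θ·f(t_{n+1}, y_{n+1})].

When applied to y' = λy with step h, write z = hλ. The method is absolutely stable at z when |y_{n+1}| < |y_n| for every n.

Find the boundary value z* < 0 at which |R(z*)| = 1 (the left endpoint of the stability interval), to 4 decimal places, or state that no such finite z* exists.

Set f=λy, z=hλ:
  y_{n+1} = y_n + z·[7/8·y_n + 1/8·y_{n+1}] ⇒ (1 − 1/8z)y_{n+1} = (1 + 7/8z)y_n
  so R(z) = (1 + 7/8z)/(1 − 1/8z).

Solve |R(x)|<1 on ℝ⁻.
x=-0.64: |R|=0.4074
R=−1: 1+7/8x = −1+1/8x ⇒ -3/4x=2 ⇒ x=2/(-3/4)=-2.6667
Confirm numerically:
  x=-2.008: |R|=0.60512 <1
  x=-1.932: |R|=0.55618 <1
  x=-1.689: |R|=0.39457 <1
  x=-1.194: |R|=0.03894 <1
  x=-3.045: |R|=1.20552 >1
  x=-2.767: |R|=1.05591 >1
  x=-2.688: |R|=1.01198 >1
Stable set (-2.6667, 0).

left endpoint -2.6667.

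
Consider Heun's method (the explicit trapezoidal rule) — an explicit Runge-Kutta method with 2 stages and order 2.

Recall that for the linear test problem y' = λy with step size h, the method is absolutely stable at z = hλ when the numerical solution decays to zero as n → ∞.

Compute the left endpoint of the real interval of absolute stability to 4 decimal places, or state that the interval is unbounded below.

With y'=λy (z=hλ):
  order 2, 2-stage ⇒ R(z)=1+z+z^2/2
  (e.g. R(-1.29)=0.54205, |R|=0.54205)

Boundary: |R(x)|=1, x<0.
x=-1.29: |R|=0.5421
|R(-2.29)|=1.3321 |R(-1.52)|=0.6352 |R(-0.58)|=0.5882
Bisect:
  x_lo=-2.8276 |R|=2.1701  x_hi=-0.1116 |R|=0.8947
  mid=-1.46961 |R|=0.61027 →hi
  mid=-2.14863 |R|=1.15967 →lo
  mid=-1.80912 |R|=0.82734 →hi
  mid=-1.97887 |R|=0.97910 →hi
  mid=-2.06375 |R|=1.06578 →lo
  mid=-2.02131 |R|=1.02154 →lo
  mid=-2.00009 |R|=1.00009 →lo
  mid=-1.98948 |R|=0.98954 →hi
  mid=-1.99479 |R|=0.99480 →hi
  mid=-1.99744 |R|=0.99744 →hi
  ...
  [-2.00009,-1.99993] ⇒ x*=-2.0000
So |R|<1 on (-2.0000, 0).

left endpoint -2.0000.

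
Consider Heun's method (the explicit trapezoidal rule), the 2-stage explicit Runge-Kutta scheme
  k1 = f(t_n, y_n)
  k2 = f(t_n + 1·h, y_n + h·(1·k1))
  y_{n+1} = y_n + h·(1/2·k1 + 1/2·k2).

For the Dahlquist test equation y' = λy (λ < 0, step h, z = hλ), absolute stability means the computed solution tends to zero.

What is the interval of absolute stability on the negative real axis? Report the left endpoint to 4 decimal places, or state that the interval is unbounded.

z∈(-2.0000,0).

Test eqn y'=λy, z=hλ:
  order 2, 2-stage ⇒ R(z)=1+z+z^2/2
  (e.g. R(-0.43)=0.66245, |R|=0.66245)

Find x<0 with |R(x)|<1.
x=-0.43: |R|=0.6624
|R(-1.61)|=0.6861 |R(-1.06)|=0.5018 |R(-1)|=0.5000
Bisect:
  x_lo=-2.8804 |R|=2.2679  x_hi=-0.1920 |R|=0.8265
  mid=-1.53618 |R|=0.64374 →hi
  mid=-2.20829 |R|=1.22998 →lo
  mid=-1.87223 |R|=0.88040 →hi
  mid=-2.04026 |R|=1.04107 →lo
  mid=-1.95625 |R|=0.95720 →hi
  mid=-1.99825 |R|=0.99826 →hi
  mid=-2.01926 |R|=1.01944 →lo
  mid=-2.00876 |R|=1.00879 →lo
  ...
  [-2.00006,-1.99990] ⇒ x*=-2.0000
Interval (-2.0000, 0).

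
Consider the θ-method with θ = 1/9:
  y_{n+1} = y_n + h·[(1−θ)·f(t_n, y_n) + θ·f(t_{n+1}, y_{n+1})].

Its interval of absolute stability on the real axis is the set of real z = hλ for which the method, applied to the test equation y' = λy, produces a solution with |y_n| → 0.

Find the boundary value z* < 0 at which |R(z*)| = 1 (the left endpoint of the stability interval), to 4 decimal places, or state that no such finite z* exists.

Test eqn y'=λy, z=hλ:
  y_{n+1} = y_n + z·[8/9·y_n + 1/9·y_{n+1}] ⇒ (1 − 1/9z)y_{n+1} = (1 + 8/9z)y_n
  ⇒ R(z) = (1 + 8/9z)/(1 − 1/9z).

Need |R(x)|<1, x<0.
x=-1.36: |R|=0.1815
R=−1: 1+8/9x = −1+1/9x ⇒ -7/9x=2 ⇒ x=2/(-7/9)=-2.5714
Confirm numerically:
  x=-2.093: |R|=0.69810 <1
  x=-2.049: |R|=0.66902 <1
  x=-1.497: |R|=0.28351 <1
  x=-1.063: |R|=0.04929 <1
  x=-2.986: |R|=1.24212 >1
  x=-2.743: |R|=1.10227 >1
So |R|<1 on (-2.5714, 0).

left endpoint -2.5714.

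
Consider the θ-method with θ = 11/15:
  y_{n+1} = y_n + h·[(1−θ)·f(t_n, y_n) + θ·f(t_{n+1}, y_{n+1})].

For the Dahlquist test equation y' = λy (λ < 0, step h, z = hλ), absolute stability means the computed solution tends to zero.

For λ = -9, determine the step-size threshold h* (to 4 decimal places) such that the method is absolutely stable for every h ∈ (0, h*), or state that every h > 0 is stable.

With y'=λy (z=hλ):
  y_{n+1} = y_n + z·[4/15·y_n + 11/15·y_{n+1}] ⇒ (1 − 11/15z)y_{n+1} = (1 + 4/15z)y_n
  R(z) = (1 + 4/15z)/(1 − 11/15z).

Need |R(x)|<1, x<0.
x=-0.55: |R|=0.6081
x=-2: |R|=0.1892
x=-10: |R|=0.2000
x=-100: |R|=0.3453
θ=11/15≥1/2 ⇒ |1+4/15x|<|1−11/15x| ∀x<0 ⇒ interval (−∞,0).

(−∞, 0) — no finite endpoint. Any h>0 works for λ=-9.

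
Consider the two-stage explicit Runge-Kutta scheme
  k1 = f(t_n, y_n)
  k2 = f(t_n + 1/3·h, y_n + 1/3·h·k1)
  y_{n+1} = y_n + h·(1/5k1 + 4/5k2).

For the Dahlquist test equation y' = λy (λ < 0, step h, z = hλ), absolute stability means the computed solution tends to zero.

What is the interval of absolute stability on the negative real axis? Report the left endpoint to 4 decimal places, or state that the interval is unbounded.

Test eqn y'=λy, z=hλ:
  k1=λy_n ⇒ h·k1=z·y_n;  k2=λ(1+1/3z)y_n ⇒ h·k2=z(1+1/3z)y_n
  y_{n+1}/y_n = 1 + 1/5z + 4/5z(1+1/3z) = 1 + z + 4/15z²
  R(z) = 1 + z + 4/15z².

Need |R(x)|<1, x<0.
x=-0.74: |R|=0.4060
R=1: x+4/15x²=0 ⇒ x=−15/4=-3.7500; min R=1−1/(4·4/15)=0.0625>−1
Confirm numerically:
  x=-3.054: |R|=0.43318 <1
  x=-1.745: |R|=0.06701 <1
  x=-1.660: |R|=0.07483 <1
  x=-1.602: |R|=0.08237 <1
  x=-4.304: |R|=1.63584 >1
  x=-4.050: |R|=1.32400 >1
  x=-4.027: |R|=1.29746 >1
Stable set (-3.7500, 0).

(-3.7500, 0).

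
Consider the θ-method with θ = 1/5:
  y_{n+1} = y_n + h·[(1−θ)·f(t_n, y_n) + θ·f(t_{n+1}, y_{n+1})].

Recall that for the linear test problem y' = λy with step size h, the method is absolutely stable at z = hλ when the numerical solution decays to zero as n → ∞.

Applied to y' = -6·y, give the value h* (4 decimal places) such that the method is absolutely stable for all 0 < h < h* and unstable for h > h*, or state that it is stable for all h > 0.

On y'=λy, z=hλ:
  y_{n+1} = y_n + z·[4/5·y_n + 1/5·y_{n+1}] ⇒ (1 − 1/5z)y_{n+1} = (1 + 4/5z)y_n
  ⇒ R(z) = (1 + 4/5z)/(1 − 1/5z).

Solve |R(x)|<1 on ℝ⁻.
x=-0.69: |R|=0.3937
R=−1: 1+4/5x = −1+1/5x ⇒ -3/5x=2 ⇒ x=2/(-3/5)=-3.3333
Confirm numerically:
  x=-3.232: |R|=0.96307 <1
  x=-2.910: |R|=0.83944 <1
  x=-1.905: |R|=0.37944 <1
  x=-1.513: |R|=0.16152 <1
  x=-3.923: |R|=1.19825 >1
  x=-3.821: |R|=1.16585 >1
  x=-3.666: |R|=1.11516 >1
Stable set (-3.3333, 0).

(-3.3333,0); λ=-6 ⇒ h* = (10/3)/6 = 0.5556.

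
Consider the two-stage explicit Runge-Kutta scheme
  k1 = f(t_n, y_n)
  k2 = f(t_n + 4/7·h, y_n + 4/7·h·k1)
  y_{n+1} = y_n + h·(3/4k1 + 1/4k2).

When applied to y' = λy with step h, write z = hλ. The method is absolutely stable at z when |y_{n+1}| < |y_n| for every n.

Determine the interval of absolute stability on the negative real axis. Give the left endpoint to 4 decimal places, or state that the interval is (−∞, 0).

(-7.0000, 0).

With y'=λy (z=hλ):
  k1=λy_n ⇒ h·k1=z·y_n;  k2=λ(1+4/7z)y_n ⇒ h·k2=z(1+4/7z)y_n
  y_{n+1}/y_n = 1 + 3/4z + 1/4z(1+4/7z) = 1 + z + 1/7z²
  R(z) = 1 + z + 1/7z².

Need |R(x)|<1, x<0.
x=-0.62: |R|=0.4349
R=1: x+1/7x²=0 ⇒ x=−7=-7.0000; min R=1−1/(4·1/7)=-0.7500>−1
Confirm numerically:
  x=-5.921: |R|=0.08732 <1
  x=-5.800: |R|=0.00571 <1
  x=-4.156: |R|=0.68852 <1
  x=-7.366: |R|=1.38514 >1
  x=-7.213: |R|=1.21948 >1
Interval (-7.0000, 0).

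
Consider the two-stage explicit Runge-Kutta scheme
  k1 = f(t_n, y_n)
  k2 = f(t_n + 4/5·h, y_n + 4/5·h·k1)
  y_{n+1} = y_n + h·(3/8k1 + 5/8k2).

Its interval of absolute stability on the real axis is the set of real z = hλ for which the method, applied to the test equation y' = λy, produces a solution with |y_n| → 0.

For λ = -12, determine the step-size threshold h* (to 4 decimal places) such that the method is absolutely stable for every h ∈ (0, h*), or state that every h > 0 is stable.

(-2.0000,0); λ=-12 ⇒ h* = (2)/12 = 0.1667.

On y'=λy, z=hλ:
  k1=λy_n ⇒ h·k1=z·y_n;  k2=λ(1+4/5z)y_n ⇒ h·k2=z(1+4/5z)y_n
  y_{n+1}/y_n = 1 + 3/8z + 5/8z(1+4/5z) = 1 + z + 1/2z²
  so R(z) = 1 + z + 1/2z².

Solve |R(x)|<1 on ℝ⁻.
x=-0.35: |R|=0.7113
R=1: x+1/2x²=0 ⇒ x=−2=-2.0000; min R=1−1/(4·1/2)=0.5000>−1
Confirm numerically:
  x=-1.798: |R|=0.81840 <1
  x=-1.679: |R|=0.73052 <1
  x=-1.459: |R|=0.60534 <1
  x=-2.377: |R|=1.44806 >1
  x=-2.244: |R|=1.27377 >1
So |R|<1 on (-2.0000, 0).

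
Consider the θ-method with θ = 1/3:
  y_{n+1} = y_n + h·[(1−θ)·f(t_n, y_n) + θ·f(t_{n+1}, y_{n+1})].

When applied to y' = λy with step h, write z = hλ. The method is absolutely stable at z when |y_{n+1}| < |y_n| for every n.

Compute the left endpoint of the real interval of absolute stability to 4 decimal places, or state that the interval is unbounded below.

With y'=λy (z=hλ):
  y_{n+1} = y_n + z·[2/3·y_n + 1/3·y_{n+1}] ⇒ (1 − 1/3z)y_{n+1} = (1 + 2/3z)y_n
  so R(z) = (1 + 2/3z)/(1 − 1/3z).

Boundary: |R(x)|=1, x<0.
x=-1.01: |R|=0.2444
R=−1: 1+2/3x = −1+1/3x ⇒ -1/3x=2 ⇒ x=2/(-1/3)=-6.0000
Confirm numerically:
  x=-5.562: |R|=0.94884 <1
  x=-4.680: |R|=0.82813 <1
  x=-4.265: |R|=0.76118 <1
  x=-4.196: |R|=0.74931 <1
  x=-6.529: |R|=1.05551 >1
  x=-6.087: |R|=1.00957 >1
Stable set (-6.0000, 0).

left endpoint -6.0000.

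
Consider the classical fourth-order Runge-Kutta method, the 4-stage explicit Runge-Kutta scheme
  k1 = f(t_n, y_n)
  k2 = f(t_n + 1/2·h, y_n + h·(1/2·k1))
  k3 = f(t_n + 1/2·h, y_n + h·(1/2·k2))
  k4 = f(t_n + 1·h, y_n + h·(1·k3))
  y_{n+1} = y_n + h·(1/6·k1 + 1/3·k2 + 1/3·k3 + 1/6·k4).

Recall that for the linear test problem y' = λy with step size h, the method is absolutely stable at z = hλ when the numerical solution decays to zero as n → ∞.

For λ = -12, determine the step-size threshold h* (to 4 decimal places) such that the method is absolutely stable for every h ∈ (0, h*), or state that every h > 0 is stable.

With y'=λy (z=hλ):
  order 4, 4-stage ⇒ R(z)=1+z+z^2/2+z^3/6+z^4/24
  (e.g. R(-0.49)=0.61284, |R|=0.61284)

Find x<0 with |R(x)|<1.
x=-0.49: |R|=0.6128
|R(-2.23)|=0.4386 |R(-1.05)|=0.3590 |R(-0.89)|=0.4147
Bisect:
  x_lo=-3.4878 |R|=2.6890  x_hi=-0.0887 |R|=0.9151
  mid=-1.78823 |R|=0.28367 →hi
  mid=-2.63800 |R|=0.79971 →hi
  mid=-3.06289 |R|=1.50580 →lo
  mid=-2.85044 |R|=1.10275 →lo
  mid=-2.74422 |R|=0.93982 →hi
  mid=-2.79733 |R|=1.01830 →lo
  mid=-2.77078 |R|=0.97833 →hi
  mid=-2.78405 |R|=0.99813 →hi
  mid=-2.79069 |R|=1.00817 →lo
  mid=-2.78737 |R|=1.00314 →lo
  ...
  [-2.78530,-2.78509] ⇒ x*=-2.7853
Interval (-2.7853, 0).

(-2.7853,0); λ=-12 ⇒ h* = 0.2321.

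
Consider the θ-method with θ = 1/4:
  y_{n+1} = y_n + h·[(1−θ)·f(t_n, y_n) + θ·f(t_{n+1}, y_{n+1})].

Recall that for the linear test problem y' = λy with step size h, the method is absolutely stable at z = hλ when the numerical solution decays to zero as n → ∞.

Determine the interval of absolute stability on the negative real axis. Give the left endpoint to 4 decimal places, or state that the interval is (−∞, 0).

Set f=λy, z=hλ:
  y_{n+1} = y_n + z·[3/4·y_n + 1/4·y_{n+1}] ⇒ (1 − 1/4z)y_{n+1} = (1 + 3/4z)y_n
  R(z) = (1 + 3/4z)/(1 − 1/4z).

Find x<0 with |R(x)|<1.
x=-1.15: |R|=0.1068
R=−1: 1+3/4x = −1+1/4x ⇒ -1/2x=2 ⇒ x=2/(-1/2)=-4.0000
Confirm numerically:
  x=-3.022: |R|=0.72145 <1
  x=-2.525: |R|=0.54789 <1
  x=-2.259: |R|=0.44368 <1
  x=-4.351: |R|=1.08406 >1
  x=-4.246: |R|=1.05967 >1
  x=-4.118: |R|=1.02907 >1
Interval (-4.0000, 0).

(-4.0000, 0).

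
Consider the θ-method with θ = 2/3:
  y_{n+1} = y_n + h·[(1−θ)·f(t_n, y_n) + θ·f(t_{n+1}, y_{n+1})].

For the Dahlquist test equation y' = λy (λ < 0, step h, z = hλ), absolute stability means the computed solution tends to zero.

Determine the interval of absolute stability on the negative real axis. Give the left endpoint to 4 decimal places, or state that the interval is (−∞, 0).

interval (−∞, 0).

On y'=λy, z=hλ:
  y_{n+1} = y_n + z·[1/3·y_n + 2/3·y_{n+1}] ⇒ (1 − 2/3z)y_{n+1} = (1 + 1/3z)y_n
  so R(z) = (1 + 1/3z)/(1 − 2/3z).

Find x<0 with |R(x)|<1.
x=-1.16: |R|=0.3459
x=-2: |R|=0.1429
x=-10: |R|=0.3043
x=-100: |R|=0.4778
θ=2/3≥1/2 ⇒ |1+1/3x|<|1−2/3x| ∀x<0 ⇒ interval (−∞,0).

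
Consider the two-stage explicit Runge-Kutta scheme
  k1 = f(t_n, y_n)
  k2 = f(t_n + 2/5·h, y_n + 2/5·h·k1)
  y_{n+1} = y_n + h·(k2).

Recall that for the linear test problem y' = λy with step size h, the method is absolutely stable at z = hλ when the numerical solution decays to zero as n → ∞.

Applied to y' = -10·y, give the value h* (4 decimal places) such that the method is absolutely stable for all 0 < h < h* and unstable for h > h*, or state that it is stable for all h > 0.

(-2.5000,0); λ=-10 ⇒ h* = (5/2)/10 = 0.2500.

Test eqn y'=λy, z=hλ:
  k1=λy_n ⇒ h·k1=z·y_n;  k2=λ(1+2/5z)y_n ⇒ h·k2=z(1+2/5z)y_n
  y_{n+1}/y_n = 1 + z(1+2/5z) = 1 + z + 2/5z²
  R(z) = 1 + z + 2/5z².

Boundary: |R(x)|=1, x<0.
x=-1.3: |R|=0.3760
R=1: x+2/5x²=0 ⇒ x=−5/2=-2.5000; min R=1−1/(4·2/5)=0.3750>−1
Confirm numerically:
  x=-1.932: |R|=0.56105 <1
  x=-1.905: |R|=0.54661 <1
  x=-1.710: |R|=0.45964 <1
  x=-2.573: |R|=1.07513 >1
  x=-2.540: |R|=1.04064 >1
So |R|<1 on (-2.5000, 0).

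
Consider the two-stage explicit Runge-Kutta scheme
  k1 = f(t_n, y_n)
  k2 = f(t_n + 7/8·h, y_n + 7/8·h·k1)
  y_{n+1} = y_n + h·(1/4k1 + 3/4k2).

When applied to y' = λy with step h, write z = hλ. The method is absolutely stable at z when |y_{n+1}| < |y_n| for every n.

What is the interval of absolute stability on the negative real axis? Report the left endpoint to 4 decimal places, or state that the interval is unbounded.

Test eqn y'=λy, z=hλ:
  k1=λy_n ⇒ h·k1=z·y_n;  k2=λ(1+7/8z)y_n ⇒ h·k2=z(1+7/8z)y_n
  y_{n+1}/y_n = 1 + 1/4z + 3/4z(1+7/8z) = 1 + z + 21/32z²
  R(z) = 1 + z + 21/32z².

Find x<0 with |R(x)|<1.
x=-1.76: |R|=1.2728
R=1: x+21/32x²=0 ⇒ x=−32/21=-1.5238; min R=1−1/(4·21/32)=0.6190>−1
Confirm numerically:
  x=-1.314: |R|=0.81908 <1
  x=-1.176: |R|=0.73158 <1
  x=-1.135: |R|=0.71040 <1
  x=-0.665: |R|=0.62521 <1
  x=-1.854: |R|=1.40174 >1
  x=-1.734: |R|=1.23918 >1
Interval (-1.5238, 0).

(-1.5238, 0).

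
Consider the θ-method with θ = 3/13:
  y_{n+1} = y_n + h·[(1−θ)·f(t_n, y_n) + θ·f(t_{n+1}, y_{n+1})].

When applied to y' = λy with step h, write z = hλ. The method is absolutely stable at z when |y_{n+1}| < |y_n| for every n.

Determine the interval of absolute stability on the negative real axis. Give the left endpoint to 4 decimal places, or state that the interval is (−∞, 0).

Test eqn y'=λy, z=hλ:
  y_{n+1} = y_n + z·[10/13·y_n + 3/13·y_{n+1}] ⇒ (1 − 3/13z)y_{n+1} = (1 + 10/13z)y_n
  so R(z) = (1 + 10/13z)/(1 − 3/13z).

Find x<0 with |R(x)|<1.
x=-0.44: |R|=0.6006
R=−1: 1+10/13x = −1+3/13x ⇒ -7/13x=2 ⇒ x=2/(-7/13)=-3.7143
Confirm numerically:
  x=-2.816: |R|=0.70683 <1
  x=-2.331: |R|=0.51568 <1
  x=-2.024: |R|=0.37961 <1
  x=-4.220: |R|=1.13796 >1
  x=-4.011: |R|=1.08297 >1
Interval (-3.7143, 0).

(-3.7143, 0).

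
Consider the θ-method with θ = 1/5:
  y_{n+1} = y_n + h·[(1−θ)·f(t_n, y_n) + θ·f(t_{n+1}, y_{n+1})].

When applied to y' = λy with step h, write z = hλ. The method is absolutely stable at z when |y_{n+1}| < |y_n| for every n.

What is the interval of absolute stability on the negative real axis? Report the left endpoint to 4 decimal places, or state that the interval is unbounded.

(-3.3333, 0).

On y'=λy, z=hλ:
  y_{n+1} = y_n + z·[4/5·y_n + 1/5·y_{n+1}] ⇒ (1 − 1/5z)y_{n+1} = (1 + 4/5z)y_n
  ⇒ R(z) = (1 + 4/5z)/(1 − 1/5z).

Solve |R(x)|<1 on ℝ⁻.
x=-1.19: |R|=0.0388
R=−1: 1+4/5x = −1+1/5x ⇒ -3/5x=2 ⇒ x=2/(-3/5)=-3.3333
Confirm numerically:
  x=-2.485: |R|=0.65999 <1
  x=-2.042: |R|=0.44987 <1
  x=-1.976: |R|=0.41628 <1
  x=-1.590: |R|=0.20637 <1
  x=-3.789: |R|=1.15554 >1
  x=-3.695: |R|=1.12478 >1
  x=-3.485: |R|=1.05362 >1
Interval (-3.3333, 0).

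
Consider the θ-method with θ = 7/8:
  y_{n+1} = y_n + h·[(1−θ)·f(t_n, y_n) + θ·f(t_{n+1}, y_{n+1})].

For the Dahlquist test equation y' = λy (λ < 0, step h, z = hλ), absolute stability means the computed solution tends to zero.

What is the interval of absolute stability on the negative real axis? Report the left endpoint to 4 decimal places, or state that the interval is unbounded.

On y'=λy, z=hλ:
  y_{n+1} = y_n + z·[1/8·y_n + 7/8·y_{n+1}] ⇒ (1 − 7/8z)y_{n+1} = (1 + 1/8z)y_n
  so R(z) = (1 + 1/8z)/(1 − 7/8z).

Find x<0 with |R(x)|<1.
x=-0.57: |R|=0.6197
x=-2: |R|=0.2727
x=-10: |R|=0.0256
x=-100: |R|=0.1299
θ=7/8≥1/2 ⇒ |1+1/8x|<|1−7/8x| ∀x<0 ⇒ stable on all of ℝ⁻.

(−∞, 0) — no finite endpoint.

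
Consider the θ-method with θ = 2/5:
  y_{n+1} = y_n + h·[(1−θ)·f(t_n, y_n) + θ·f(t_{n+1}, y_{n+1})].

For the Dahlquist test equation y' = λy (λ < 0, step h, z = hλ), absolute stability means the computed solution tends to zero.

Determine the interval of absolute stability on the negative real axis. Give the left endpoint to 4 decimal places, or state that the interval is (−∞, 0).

z∈(-10.0000,0).

Set f=λy, z=hλ:
  y_{n+1} = y_n + z·[3/5·y_n + 2/5·y_{n+1}] ⇒ (1 − 2/5z)y_{n+1} = (1 + 3/5z)y_n
  ⇒ R(z) = (1 + 3/5z)/(1 − 2/5z).

Solve |R(x)|<1 on ℝ⁻.
x=-0.58: |R|=0.5292
R=−1: 1+3/5x = −1+2/5x ⇒ -1/5x=2 ⇒ x=2/(-1/5)=-10.0000
Confirm numerically:
  x=-6.363: |R|=0.79482 <1
  x=-5.881: |R|=0.75427 <1
  x=-5.412: |R|=0.71006 <1
  x=-10.546: |R|=1.02093 >1
  x=-10.389: |R|=1.01509 >1
  x=-10.357: |R|=1.01388 >1
Interval (-10.0000, 0).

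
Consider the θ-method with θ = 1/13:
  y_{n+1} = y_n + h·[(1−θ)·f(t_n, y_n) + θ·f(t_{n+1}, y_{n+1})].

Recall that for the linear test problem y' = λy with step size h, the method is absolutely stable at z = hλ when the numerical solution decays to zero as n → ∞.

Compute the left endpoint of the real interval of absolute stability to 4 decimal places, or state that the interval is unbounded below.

z* = -2.3636.

Test eqn y'=λy, z=hλ:
  y_{n+1} = y_n + z·[12/13·y_n + 1/13·y_{n+1}] ⇒ (1 − 1/13z)y_{n+1} = (1 + 12/13z)y_n
  Hence R(z) = (1 + 12/13z)/(1 − 1/13z).

Solve |R(x)|<1 on ℝ⁻.
x=-0.74: |R|=0.2999
R=−1: 1+12/13x = −1+1/13x ⇒ -11/13x=2 ⇒ x=2/(-11/13)=-2.3636
Confirm numerically:
  x=-1.469: |R|=0.31986 <1
  x=-1.467: |R|=0.31824 <1
  x=-1.392: |R|=0.25737 <1
  x=-1.044: |R|=0.03361 <1
  x=-2.910: |R|=1.37775 >1
  x=-2.621: |R|=1.18123 >1
Interval (-2.3636, 0).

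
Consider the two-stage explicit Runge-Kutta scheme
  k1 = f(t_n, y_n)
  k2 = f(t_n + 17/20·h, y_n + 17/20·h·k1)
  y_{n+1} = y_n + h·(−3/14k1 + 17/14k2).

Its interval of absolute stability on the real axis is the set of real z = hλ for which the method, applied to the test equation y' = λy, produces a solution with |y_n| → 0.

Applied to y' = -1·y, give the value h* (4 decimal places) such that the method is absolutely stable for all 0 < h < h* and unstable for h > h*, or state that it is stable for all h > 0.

(-0.9689,0); λ=-1 ⇒ h* = (280/289)/1 = 0.9689.

Test eqn y'=λy, z=hλ:
  k1=λy_n ⇒ h·k1=z·y_n;  k2=λ(1+17/20z)y_n ⇒ h·k2=z(1+17/20z)y_n
  y_{n+1}/y_n = 1 − 3/14z + 17/14z(1+17/20z) = 1 + z + 289/280z²
  so R(z) = 1 + z + 289/280z².

Solve |R(x)|<1 on ℝ⁻.
x=-1.65: |R|=2.1600
R=1: x+289/280x²=0 ⇒ x=−280/289=-0.9689; min R=1−1/(4·289/280)=0.7578>−1
Confirm numerically:
  x=-0.881: |R|=0.92011 <1
  x=-0.683: |R|=0.79848 <1
  x=-0.453: |R|=0.75881 <1
  x=-0.407: |R|=0.76397 <1
  x=-1.481: |R|=1.78286 >1
  x=-1.296: |R|=1.43760 >1
  x=-1.285: |R|=1.41930 >1
Interval (-0.9689, 0).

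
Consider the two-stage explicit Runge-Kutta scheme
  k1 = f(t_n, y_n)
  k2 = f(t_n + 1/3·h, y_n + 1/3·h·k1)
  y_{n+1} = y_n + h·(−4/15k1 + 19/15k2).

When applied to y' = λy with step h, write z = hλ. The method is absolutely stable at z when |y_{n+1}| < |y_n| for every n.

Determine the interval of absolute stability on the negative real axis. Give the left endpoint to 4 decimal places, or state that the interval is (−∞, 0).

Set f=λy, z=hλ:
  k1=λy_n ⇒ h·k1=z·y_n;  k2=λ(1+1/3z)y_n ⇒ h·k2=z(1+1/3z)y_n
  y_{n+1}/y_n = 1 − 4/15z + 19/15z(1+1/3z) = 1 + z + 19/45z²
  so R(z) = 1 + z + 19/45z².

Solve |R(x)|<1 on ℝ⁻.
x=-1.31: |R|=0.4146
R=1: x+19/45x²=0 ⇒ x=−45/19=-2.3684; min R=1−1/(4·19/45)=0.4079>−1
Confirm numerically:
  x=-1.373: |R|=0.42294 <1
  x=-1.165: |R|=0.40805 <1
  x=-1.140: |R|=0.40872 <1
  x=-1.028: |R|=0.41820 <1
  x=-2.563: |R|=1.21056 >1
  x=-2.546: |R|=1.19089 >1
Interval (-2.3684, 0).

z∈(-2.3684,0).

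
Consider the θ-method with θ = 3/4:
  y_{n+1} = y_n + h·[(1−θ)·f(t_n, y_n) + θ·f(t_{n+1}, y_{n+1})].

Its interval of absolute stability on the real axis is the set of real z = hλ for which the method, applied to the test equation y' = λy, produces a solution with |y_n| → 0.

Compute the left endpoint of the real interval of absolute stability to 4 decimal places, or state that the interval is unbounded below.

On y'=λy, z=hλ:
  y_{n+1} = y_n + z·[1/4·y_n + 3/4·y_{n+1}] ⇒ (1 − 3/4z)y_{n+1} = (1 + 1/4z)y_n
  so R(z) = (1 + 1/4z)/(1 − 3/4z).

Solve |R(x)|<1 on ℝ⁻.
x=-1.68: |R|=0.2566
x=-2: |R|=0.2000
x=-10: |R|=0.1765
x=-100: |R|=0.3158
θ=3/4≥1/2 ⇒ |1+1/4x|<|1−3/4x| ∀x<0 ⇒ interval (−∞,0).

(−∞, 0) — no finite endpoint.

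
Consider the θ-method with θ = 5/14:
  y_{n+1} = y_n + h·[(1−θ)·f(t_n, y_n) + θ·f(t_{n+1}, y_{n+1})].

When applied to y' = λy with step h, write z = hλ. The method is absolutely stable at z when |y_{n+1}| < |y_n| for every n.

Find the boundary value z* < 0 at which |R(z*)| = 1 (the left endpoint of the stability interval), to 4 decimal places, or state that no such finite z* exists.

Set f=λy, z=hλ:
  y_{n+1} = y_n + z·[9/14·y_n + 5/14·y_{n+1}] ⇒ (1 − 5/14z)y_{n+1} = (1 + 9/14z)y_n
  Hence R(z) = (1 + 9/14z)/(1 − 5/14z).

Find x<0 with |R(x)|<1.
x=-0.31: |R|=0.7209
R=−1: 1+9/14x = −1+5/14x ⇒ -2/7x=2 ⇒ x=2/(-2/7)=-7.0000
Confirm numerically:
  x=-5.515: |R|=0.85713 <1
  x=-5.003: |R|=0.79526 <1
  x=-2.825: |R|=0.40622 <1
  x=-7.273: |R|=1.02168 >1
  x=-7.127: |R|=1.01023 >1
So |R|<1 on (-7.0000, 0).

z* = -7.0000.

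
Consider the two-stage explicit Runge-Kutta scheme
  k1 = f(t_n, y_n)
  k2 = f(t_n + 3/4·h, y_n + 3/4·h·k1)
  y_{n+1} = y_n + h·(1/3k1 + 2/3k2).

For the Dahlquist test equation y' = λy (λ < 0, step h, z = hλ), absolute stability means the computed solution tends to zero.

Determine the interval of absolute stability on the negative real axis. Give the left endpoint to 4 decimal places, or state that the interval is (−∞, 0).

On y'=λy, z=hλ:
  k1=λy_n ⇒ h·k1=z·y_n;  k2=λ(1+3/4z)y_n ⇒ h·k2=z(1+3/4z)y_n
  y_{n+1}/y_n = 1 + 1/3z + 2/3z(1+3/4z) = 1 + z + 1/2z²
  Hence R(z) = 1 + z + 1/2z².

Solve |R(x)|<1 on ℝ⁻.
x=-1.3: |R|=0.5450
R=1: x+1/2x²=0 ⇒ x=−2=-2.0000; min R=1−1/(4·1/2)=0.5000>−1
Confirm numerically:
  x=-1.604: |R|=0.68241 <1
  x=-1.422: |R|=0.58904 <1
  x=-1.016: |R|=0.50013 <1
  x=-2.315: |R|=1.36461 >1
  x=-2.093: |R|=1.09732 >1
Interval (-2.0000, 0).

(-2.0000, 0).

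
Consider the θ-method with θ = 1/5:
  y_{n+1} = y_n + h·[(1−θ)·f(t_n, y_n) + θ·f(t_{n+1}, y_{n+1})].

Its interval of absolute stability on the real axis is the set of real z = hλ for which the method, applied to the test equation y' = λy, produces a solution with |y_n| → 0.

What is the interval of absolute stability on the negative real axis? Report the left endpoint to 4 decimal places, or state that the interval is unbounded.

Set f=λy, z=hλ:
  y_{n+1} = y_n + z·[4/5·y_n + 1/5·y_{n+1}] ⇒ (1 − 1/5z)y_{n+1} = (1 + 4/5z)y_n
  so R(z) = (1 + 4/5z)/(1 − 1/5z).

Boundary: |R(x)|=1, x<0.
x=-1.53: |R|=0.1715
R=−1: 1+4/5x = −1+1/5x ⇒ -3/5x=2 ⇒ x=2/(-3/5)=-3.3333
Confirm numerically:
  x=-2.514: |R|=0.67288 <1
  x=-1.963: |R|=0.40959 <1
  x=-1.587: |R|=0.20465 <1
  x=-3.905: |R|=1.19259 >1
  x=-3.592: |R|=1.09032 >1
  x=-3.465: |R|=1.04666 >1
Stable set (-3.3333, 0).

z∈(-3.3333,0).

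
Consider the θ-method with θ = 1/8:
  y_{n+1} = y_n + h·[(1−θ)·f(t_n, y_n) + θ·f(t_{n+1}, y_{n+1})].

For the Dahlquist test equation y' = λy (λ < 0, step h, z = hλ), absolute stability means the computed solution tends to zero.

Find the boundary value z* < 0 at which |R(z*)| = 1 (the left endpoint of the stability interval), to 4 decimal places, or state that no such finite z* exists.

z* = -2.6667.

With y'=λy (z=hλ):
  y_{n+1} = y_n + z·[7/8·y_n + 1/8·y_{n+1}] ⇒ (1 − 1/8z)y_{n+1} = (1 + 7/8z)y_n
  ⇒ R(z) = (1 + 7/8z)/(1 − 1/8z).

Solve |R(x)|<1 on ℝ⁻.
x=-0.61: |R|=0.4332
R=−1: 1+7/8x = −1+1/8x ⇒ -3/4x=2 ⇒ x=2/(-3/4)=-2.6667
Confirm numerically:
  x=-2.475: |R|=0.89021 <1
  x=-1.626: |R|=0.35134 <1
  x=-1.158: |R|=0.01157 <1
  x=-2.921: |R|=1.13973 >1
  x=-2.837: |R|=1.09431 >1
Interval (-2.6667, 0).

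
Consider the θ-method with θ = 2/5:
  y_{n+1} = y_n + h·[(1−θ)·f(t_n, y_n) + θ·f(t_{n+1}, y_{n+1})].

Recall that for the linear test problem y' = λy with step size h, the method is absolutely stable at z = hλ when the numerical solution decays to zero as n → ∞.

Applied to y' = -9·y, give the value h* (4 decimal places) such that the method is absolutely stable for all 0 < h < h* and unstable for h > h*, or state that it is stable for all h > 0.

With y'=λy (z=hλ):
  y_{n+1} = y_n + z·[3/5·y_n + 2/5·y_{n+1}] ⇒ (1 − 2/5z)y_{n+1} = (1 + 3/5z)y_n
  R(z) = (1 + 3/5z)/(1 − 2/5z).

Find x<0 with |R(x)|<1.
x=-1.12: |R|=0.2265
R=−1: 1+3/5x = −1+2/5x ⇒ -1/5x=2 ⇒ x=2/(-1/5)=-10.0000
Confirm numerically:
  x=-8.156: |R|=0.91348 <1
  x=-7.171: |R|=0.85374 <1
  x=-6.001: |R|=0.76479 <1
  x=-10.595: |R|=1.02272 >1
  x=-10.494: |R|=1.01901 >1
  x=-10.071: |R|=1.00282 >1
So |R|<1 on (-10.0000, 0).

(-10.0000,0); λ=-9 ⇒ h* = (10)/9 = 1.1111.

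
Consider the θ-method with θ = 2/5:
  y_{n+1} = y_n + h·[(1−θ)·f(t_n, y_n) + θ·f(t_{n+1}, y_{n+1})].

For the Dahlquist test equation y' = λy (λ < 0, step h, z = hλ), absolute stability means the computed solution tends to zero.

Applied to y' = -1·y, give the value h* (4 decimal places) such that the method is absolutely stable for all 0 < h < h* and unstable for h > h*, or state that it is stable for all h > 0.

With y'=λy (z=hλ):
  y_{n+1} = y_n + z·[3/5·y_n + 2/5·y_{n+1}] ⇒ (1 − 2/5z)y_{n+1} = (1 + 3/5z)y_n
  ⇒ R(z) = (1 + 3/5z)/(1 − 2/5z).

Find x<0 with |R(x)|<1.
x=-1.22: |R|=0.1801
R=−1: 1+3/5x = −1+2/5x ⇒ -1/5x=2 ⇒ x=2/(-1/5)=-10.0000
Confirm numerically:
  x=-8.830: |R|=0.94837 <1
  x=-7.522: |R|=0.87637 <1
  x=-4.158: |R|=0.56128 <1
  x=-10.539: |R|=1.02067 >1
  x=-10.427: |R|=1.01652 >1
Stable set (-10.0000, 0).

(-10.0000,0); λ=-1 ⇒ h* = (10)/1 = 10.0000.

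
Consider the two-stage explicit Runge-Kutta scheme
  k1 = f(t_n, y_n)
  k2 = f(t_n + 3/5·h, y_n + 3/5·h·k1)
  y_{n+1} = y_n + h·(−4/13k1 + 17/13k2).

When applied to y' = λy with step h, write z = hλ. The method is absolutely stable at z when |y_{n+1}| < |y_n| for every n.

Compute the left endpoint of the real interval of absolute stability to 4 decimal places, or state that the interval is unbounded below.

Test eqn y'=λy, z=hλ:
  k1=λy_n ⇒ h·k1=z·y_n;  k2=λ(1+3/5z)y_n ⇒ h·k2=z(1+3/5z)y_n
  y_{n+1}/y_n = 1 − 4/13z + 17/13z(1+3/5z) = 1 + z + 51/65z²
  Hence R(z) = 1 + z + 51/65z².

Boundary: |R(x)|=1, x<0.
x=-0.98: |R|=0.7735
R=1: x+51/65x²=0 ⇒ x=−65/51=-1.2745; min R=1−1/(4·51/65)=0.6814>−1
Confirm numerically:
  x=-1.113: |R|=0.85896 <1
  x=-0.914: |R|=0.74146 <1
  x=-0.770: |R|=0.69520 <1
  x=-0.660: |R|=0.68178 <1
  x=-1.833: |R|=1.80322 >1
  x=-1.614: |R|=1.42992 >1
Interval (-1.2745, 0).

z* = -1.2745.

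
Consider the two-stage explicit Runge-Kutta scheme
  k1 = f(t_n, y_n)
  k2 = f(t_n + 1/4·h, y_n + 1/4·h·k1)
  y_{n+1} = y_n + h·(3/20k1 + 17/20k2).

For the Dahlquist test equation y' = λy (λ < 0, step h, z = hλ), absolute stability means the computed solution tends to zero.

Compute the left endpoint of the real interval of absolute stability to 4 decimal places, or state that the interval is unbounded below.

z* = -4.7059.

Set f=λy, z=hλ:
  k1=λy_n ⇒ h·k1=z·y_n;  k2=λ(1+1/4z)y_n ⇒ h·k2=z(1+1/4z)y_n
  y_{n+1}/y_n = 1 + 3/20z + 17/20z(1+1/4z) = 1 + z + 17/80z²
  so R(z) = 1 + z + 17/80z².

Boundary: |R(x)|=1, x<0.
x=-0.32: |R|=0.7018
R=1: x+17/80x²=0 ⇒ x=−80/17=-4.7059; min R=1−1/(4·17/80)=-0.1765>−1
Confirm numerically:
  x=-3.976: |R|=0.38332 <1
  x=-3.250: |R|=0.00547 <1
  x=-2.086: |R|=0.16133 <1
  x=-5.275: |R|=1.63795 >1
  x=-5.064: |R|=1.38537 >1
  x=-4.821: |R|=1.11793 >1
Stable set (-4.7059, 0).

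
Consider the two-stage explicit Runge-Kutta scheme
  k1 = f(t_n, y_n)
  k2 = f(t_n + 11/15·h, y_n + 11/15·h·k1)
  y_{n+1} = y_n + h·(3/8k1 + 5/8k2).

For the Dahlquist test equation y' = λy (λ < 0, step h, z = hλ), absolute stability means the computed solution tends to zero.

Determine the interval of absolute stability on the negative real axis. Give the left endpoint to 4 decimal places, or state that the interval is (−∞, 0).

With y'=λy (z=hλ):
  k1=λy_n ⇒ h·k1=z·y_n;  k2=λ(1+11/15z)y_n ⇒ h·k2=z(1+11/15z)y_n
  y_{n+1}/y_n = 1 + 3/8z + 5/8z(1+11/15z) = 1 + z + 11/24z²
  so R(z) = 1 + z + 11/24z².

Find x<0 with |R(x)|<1.
x=-1.66: |R|=0.6030
R=1: x+11/24x²=0 ⇒ x=−24/11=-2.1818; min R=1−1/(4·11/24)=0.4545>−1
Confirm numerically:
  x=-1.965: |R|=0.80473 <1
  x=-1.953: |R|=0.79518 <1
  x=-1.520: |R|=0.53893 <1
  x=-1.188: |R|=0.45887 <1
  x=-2.675: |R|=1.60466 >1
  x=-2.407: |R|=1.24842 >1
Interval (-2.1818, 0).

(-2.1818, 0).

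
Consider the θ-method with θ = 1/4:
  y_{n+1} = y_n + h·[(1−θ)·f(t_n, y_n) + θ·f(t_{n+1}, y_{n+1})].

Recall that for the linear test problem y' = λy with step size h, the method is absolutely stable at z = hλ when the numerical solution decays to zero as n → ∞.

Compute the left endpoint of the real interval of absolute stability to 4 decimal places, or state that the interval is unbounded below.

z* = -4.0000.

Test eqn y'=λy, z=hλ:
  y_{n+1} = y_n + z·[3/4·y_n + 1/4·y_{n+1}] ⇒ (1 − 1/4z)y_{n+1} = (1 + 3/4z)y_n
  R(z) = (1 + 3/4z)/(1 − 1/4z).

Boundary: |R(x)|=1, x<0.
x=-0.84: |R|=0.3058
R=−1: 1+3/4x = −1+1/4x ⇒ -1/2x=2 ⇒ x=2/(-1/2)=-4.0000
Confirm numerically:
  x=-3.117: |R|=0.75186 <1
  x=-2.527: |R|=0.54864 <1
  x=-1.821: |R|=0.25133 <1
  x=-1.670: |R|=0.17813 <1
  x=-4.375: |R|=1.08955 >1
  x=-4.143: |R|=1.03512 >1
Interval (-4.0000, 0).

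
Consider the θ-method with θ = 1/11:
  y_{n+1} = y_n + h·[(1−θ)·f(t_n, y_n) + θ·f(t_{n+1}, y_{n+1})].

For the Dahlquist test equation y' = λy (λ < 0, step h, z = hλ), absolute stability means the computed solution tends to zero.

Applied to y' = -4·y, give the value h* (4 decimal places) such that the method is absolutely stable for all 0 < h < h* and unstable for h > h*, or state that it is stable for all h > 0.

(-2.4444,0); λ=-4 ⇒ h* = (22/9)/4 = 0.6111.

Test eqn y'=λy, z=hλ:
  y_{n+1} = y_n + z·[10/11·y_n + 1/11·y_{n+1}] ⇒ (1 − 1/11z)y_{n+1} = (1 + 10/11z)y_n
  Hence R(z) = (1 + 10/11z)/(1 − 1/11z).

Find x<0 with |R(x)|<1.
x=-0.31: |R|=0.6985
R=−1: 1+10/11x = −1+1/11x ⇒ -9/11x=2 ⇒ x=2/(-9/11)=-2.4444
Confirm numerically:
  x=-1.834: |R|=0.57192 <1
  x=-1.791: |R|=0.54022 <1
  x=-1.057: |R|=0.03566 <1
  x=-2.829: |R|=1.25027 >1
  x=-2.790: |R|=1.22553 >1
  x=-2.587: |R|=1.09443 >1
So |R|<1 on (-2.4444, 0).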